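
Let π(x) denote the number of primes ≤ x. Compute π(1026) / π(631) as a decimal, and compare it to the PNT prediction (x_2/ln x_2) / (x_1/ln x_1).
π(1026)/π(631) = 172/115 ≈ 1.4957;  PNT prediction ≈ 1.5120.

π(631) = 115 and π(1026) = 172, so π(1026)/π(631) ≈ 1.4957. The PNT-predicted ratio is (1026/ln(1026)) / (631/ln(631)) ≈ 1.5120. The two agree to within a few percent, as expected.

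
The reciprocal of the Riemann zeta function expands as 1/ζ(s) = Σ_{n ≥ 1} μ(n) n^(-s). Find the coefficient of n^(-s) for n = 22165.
μ(22165) = 1

Factor n = 22165 = 5 · 11 · 13 · 31. μ(n) = 0 if any exponent ≥ 2 (not squarefree); otherwise μ(n) = (−1)^{ω(n)} where ω(n) is the number of distinct prime factors. Applying: μ(22165) = 1.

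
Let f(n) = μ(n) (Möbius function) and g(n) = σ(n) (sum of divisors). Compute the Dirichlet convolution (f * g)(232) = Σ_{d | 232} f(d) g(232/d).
(μ * σ)(232) = 232

Divisors of 232: [1, 2, 4, 8, 29, 58, 116, 232]. For each d | 232:
  d = 1: μ(1) · σ(232/1) = 1 · 450 = 450
  d = 2: μ(2) · σ(232/2) = -1 · 210 = -210
  d = 4: μ(4) · σ(232/4) = 0 · 90 = 0
  d = 8: μ(8) · σ(232/8) = 0 · 30 = 0
  d = 29: μ(29) · σ(232/29) = -1 · 15 = -15
  d = 58: μ(58) · σ(232/58) = 1 · 7 = 7
  d = 116: μ(116) · σ(232/116) = 0 · 3 = 0
  d = 232: μ(232) · σ(232/232) = 0 · 1 = 0
Summing: (μ * σ)(232) = 450 + -210 + 0 + 0 + -15 + 7 + 0 + 0 = 232.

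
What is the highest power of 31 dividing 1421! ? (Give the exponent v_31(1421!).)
v_31(1421!) = 46

Legendre's formula: v_p(n!) = Σ_{k ≥ 1} ⌊n / p^k⌋. For p = 31, n = 1421, the terms are:
  ⌊1421/31^1⌋ = ⌊1421/31⌋ = 45
  ⌊1421/31^2⌋ = ⌊1421/961⌋ = 1
(the next term ⌊1421/31^3⌋ = 0, terminating the sum). Summing: v_31(1421!) = 45 + 1 = 46.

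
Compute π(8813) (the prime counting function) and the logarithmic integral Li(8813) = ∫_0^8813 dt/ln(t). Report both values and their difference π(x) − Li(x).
π(8813) = 1097;  Li(8813) ≈ 1116.39;  π(x) − Li(x) ≈ -19.39.

Direct count of primes ≤ 8813 gives π(8813) = 1097. Numerical evaluation of the logarithmic integral gives Li(8813) ≈ 1116.39. The difference π(x) − Li(x) ≈ -19.39 is typically negative for small/moderate x (Li(x) overestimates), though Littlewood's theorem shows this sign changes infinitely often.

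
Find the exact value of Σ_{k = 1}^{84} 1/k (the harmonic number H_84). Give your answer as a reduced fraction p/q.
H_84 = 3681181948368536301765969745576439759/734184632222154704090370027645633600

Direct summation: H_84 = 1 + 1/2 + ... + 1/84. The least common denominator is lcm(1, ..., 84) = 8076030954443701744994070304101969600; over this denominator the numerator is 8076030954443701744994070304101969600 + 4038015477221850872497035152050984800 + 2692010318147900581664690101367323200 + 2019007738610925436248517576025492400 + 1615206190888740348998814060820393920 + 1346005159073950290832345050683661600 + 1153718707777671677856295757728852800 + 1009503869305462718124258788012746200 + 897336772715966860554896700455774400 + 807603095444370174499407030410196960 + 734184632222154704090370027645633600 + 673002579536975145416172525341830800 + 621233150341823211153390023392459200 + 576859353888835838928147878864426400 + 538402063629580116332938020273464640 + 504751934652731359062129394006373100 + 475060644379041279117298253182468800 + 448668386357983430277448350227887200 + 425054260760194828683898437057998400 + 403801547722185087249703515205098480 + 384572902592557225952098585909617600 + 367092316111077352045185013822816800 + 351131780627987032391046534960955200 + 336501289768487572708086262670915400 + 323041238177748069799762812164078784 + 310616575170911605576695011696229600 + 299112257571988953518298900151924800 + 288429676944417919464073939432213200 + 278483826015300060172209320831102400 + 269201031814790058166469010136732320 + 260517127562700056290131300132321600 + 252375967326365679531064697003186550 + 244728210740718234696790009215211200 + 237530322189520639558649126591234400 + 230743741555534335571259151545770560 + 224334193178991715138724175113943600 + 218271106876856803918758656867620800 + 212527130380097414341949218528999200 + 207077716780607737051130007797486400 + 201900773861092543624851757602549240 + 196976364742529310853513909856145600 + 192286451296278612976049292954808800 + 187814673359155854534745821025627200 + 183546158055538676022592506911408400 + 179467354543193372110979340091154880 + 175565890313993516195523267480477600 + 171830445839227696702001495831956800 + 168250644884243786354043131335457700 + 164816958253953096836613679675550400 + 161520619088874034899881406082039392 + 158353548126347093039099417727489600 + 155308287585455802788347505848114800 + 152377942536673617830076798190603200 + 149556128785994476759149450075962400 + 146836926444430940818074005529126720 + 144214838472208959732036969716106600 + 141684753586731609561299479019332800 + 139241913007650030086104660415551200 + 136881880583791554999899496679694400 + 134600515907395029083234505068366160 + 132393950072847569590066726296753600 + 130258563781350028145065650066160800 + 128190967530852408650699528636539200 + 126187983663182839765532348501593275 + 124246630068364642230678004678491840 + 122364105370359117348395004607605600 + 120537775439458234999911497076148800 + 118765161094760319779324563295617200 + 117043926875995677463682178320318400 + 115371870777767167785629575772885280 + 113746914851319742887240426818337600 + 112167096589495857569362087556971800 + 110630561019776736232795483617835200 + 109135553438428401959379328433810400 + 107680412725916023266587604054692928 + 106263565190048707170974609264499600 + 104883518888879243441481432520804800 + 103538858390303868525565003898743200 + 102228239929667110696127472203822400 + 100950386930546271812425878801274620 + 99704085857329651172766300050641600 + 98488182371264655426756954928072800 + 97301577764381948734868316916891200 + 96143225648139306488024646477404400 = 40493001432053899319425667201340837349, so H_84 = 40493001432053899319425667201340837349/8076030954443701744994070304101969600; reducing by gcd(40493001432053899319425667201340837349, 8076030954443701744994070304101969600) = 11 gives 3681181948368536301765969745576439759/734184632222154704090370027645633600 ≈ 5.01397. (The PNT-adjacent estimate ln(84) + γ ≈ 5.00803 matches within O(1/n).)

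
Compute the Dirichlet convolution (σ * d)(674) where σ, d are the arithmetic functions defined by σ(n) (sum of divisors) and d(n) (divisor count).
(σ * d)(674) = 1700

Divisors of 674: [1, 2, 337, 674]. For each d | 674:
  d = 1: σ(1) · d(674/1) = 1 · 4 = 4
  d = 2: σ(2) · d(674/2) = 3 · 2 = 6
  d = 337: σ(337) · d(674/337) = 338 · 2 = 676
  d = 674: σ(674) · d(674/674) = 1014 · 1 = 1014
Summing: (σ * d)(674) = 4 + 6 + 676 + 1014 = 1700.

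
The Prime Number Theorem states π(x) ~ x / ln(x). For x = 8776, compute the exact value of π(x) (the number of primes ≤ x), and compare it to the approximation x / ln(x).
π(8776) = 1093;  x/ln(x) ≈ 966.54;  relative error ≈ 11.57%.

Directly count primes up to 8776: π(8776) = 1093. The PNT approximation gives 8776/ln(8776) ≈ 8776/9.07978 ≈ 966.54. Relative error (π(x) − x/ln(x)) / π(x) ≈ 11.57%; the approximation is known to undercount slightly (Li(x) is a better estimate).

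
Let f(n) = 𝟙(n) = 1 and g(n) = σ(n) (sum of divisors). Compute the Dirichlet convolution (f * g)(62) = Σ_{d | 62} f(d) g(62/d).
(𝟙 * σ)(62) = 132

Divisors of 62: [1, 2, 31, 62]. For each d | 62:
  d = 1: 𝟙(1) · σ(62/1) = 1 · 96 = 96
  d = 2: 𝟙(2) · σ(62/2) = 1 · 32 = 32
  d = 31: 𝟙(31) · σ(62/31) = 1 · 3 = 3
  d = 62: 𝟙(62) · σ(62/62) = 1 · 1 = 1
Summing: (𝟙 * σ)(62) = 96 + 32 + 3 + 1 = 132.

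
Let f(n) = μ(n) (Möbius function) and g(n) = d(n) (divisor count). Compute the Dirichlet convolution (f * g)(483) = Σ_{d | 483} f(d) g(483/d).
(μ * d)(483) = 1

Divisors of 483: [1, 3, 7, 21, 23, 69, 161, 483]. For each d | 483:
  d = 1: μ(1) · d(483/1) = 1 · 8 = 8
  d = 3: μ(3) · d(483/3) = -1 · 4 = -4
  d = 7: μ(7) · d(483/7) = -1 · 4 = -4
  d = 21: μ(21) · d(483/21) = 1 · 2 = 2
  d = 23: μ(23) · d(483/23) = -1 · 4 = -4
  d = 69: μ(69) · d(483/69) = 1 · 2 = 2
  d = 161: μ(161) · d(483/161) = 1 · 2 = 2
  d = 483: μ(483) · d(483/483) = -1 · 1 = -1
Summing: (μ * d)(483) = 8 + -4 + -4 + 2 + -4 + 2 + 2 + -1 = 1.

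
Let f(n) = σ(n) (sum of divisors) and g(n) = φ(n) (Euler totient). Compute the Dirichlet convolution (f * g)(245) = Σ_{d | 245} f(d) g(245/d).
(σ * φ)(245) = 1470

Divisors of 245: [1, 5, 7, 35, 49, 245]. For each d | 245:
  d = 1: σ(1) · φ(245/1) = 1 · 168 = 168
  d = 5: σ(5) · φ(245/5) = 6 · 42 = 252
  d = 7: σ(7) · φ(245/7) = 8 · 24 = 192
  d = 35: σ(35) · φ(245/35) = 48 · 6 = 288
  d = 49: σ(49) · φ(245/49) = 57 · 4 = 228
  d = 245: σ(245) · φ(245/245) = 342 · 1 = 342
Summing: (σ * φ)(245) = 168 + 252 + 192 + 288 + 228 + 342 = 1470.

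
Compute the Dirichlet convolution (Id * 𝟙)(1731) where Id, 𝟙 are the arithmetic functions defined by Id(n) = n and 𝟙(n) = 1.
(Id * 𝟙)(1731) = 2312

Divisors of 1731: [1, 3, 577, 1731]. For each d | 1731:
  d = 1: Id(1) · 𝟙(1731/1) = 1 · 1 = 1
  d = 3: Id(3) · 𝟙(1731/3) = 3 · 1 = 3
  d = 577: Id(577) · 𝟙(1731/577) = 577 · 1 = 577
  d = 1731: Id(1731) · 𝟙(1731/1731) = 1731 · 1 = 1731
Summing: (Id * 𝟙)(1731) = 1 + 3 + 577 + 1731 = 2312.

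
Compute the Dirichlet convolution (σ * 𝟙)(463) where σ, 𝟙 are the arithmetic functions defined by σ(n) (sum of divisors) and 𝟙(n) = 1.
(σ * 𝟙)(463) = 465

Divisors of 463: [1, 463]. For each d | 463:
  d = 1: σ(1) · 𝟙(463/1) = 1 · 1 = 1
  d = 463: σ(463) · 𝟙(463/463) = 464 · 1 = 464
Summing: (σ * 𝟙)(463) = 1 + 464 = 465.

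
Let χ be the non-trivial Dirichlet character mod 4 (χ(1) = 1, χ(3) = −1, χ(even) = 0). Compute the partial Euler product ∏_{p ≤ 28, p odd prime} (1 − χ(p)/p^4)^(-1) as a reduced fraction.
∏ = 2907090265708363109850475/2939590979896221115088896

The odd primes p ≤ 28 are [3, 5, 7, 11, 13, 17, 19, 23]. For each, χ(p) = 1 if p ≡ 1 mod 4, χ(p) = −1 if p ≡ 3 mod 4. Taking (1 − χ(p)/p^4)^(-1) = p^4/(p^4 − χ(p)): (1 − (-1)/3^4)^(-1) · (1 − (1)/5^4)^(-1) · (1 − (-1)/7^4)^(-1) · (1 − (-1)/11^4)^(-1) · (1 − (1)/13^4)^(-1) · (1 − (1)/17^4)^(-1) · (1 − (-1)/19^4)^(-1) · (1 − (-1)/23^4)^(-1) = 2907090265708363109850475/2939590979896221115088896.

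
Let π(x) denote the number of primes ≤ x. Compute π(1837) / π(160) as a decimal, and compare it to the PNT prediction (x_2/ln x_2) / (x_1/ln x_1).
π(1837)/π(160) = 282/37 ≈ 7.6216;  PNT prediction ≈ 7.7528.

π(160) = 37 and π(1837) = 282, so π(1837)/π(160) ≈ 7.6216. The PNT-predicted ratio is (1837/ln(1837)) / (160/ln(160)) ≈ 7.7528. The two agree to within a few percent, as expected.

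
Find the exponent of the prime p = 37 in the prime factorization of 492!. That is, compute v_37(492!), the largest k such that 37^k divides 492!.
v_37(492!) = 13

Legendre's formula: v_p(n!) = Σ_{k ≥ 1} ⌊n / p^k⌋. For p = 37, n = 492, the terms are:
  ⌊492/37^1⌋ = ⌊492/37⌋ = 13
(the next term ⌊492/37^2⌋ = 0, terminating the sum). Summing: v_37(492!) = 13 = 13.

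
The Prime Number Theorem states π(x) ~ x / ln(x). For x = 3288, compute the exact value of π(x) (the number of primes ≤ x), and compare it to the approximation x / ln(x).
π(3288) = 462;  x/ln(x) ≈ 406.02;  relative error ≈ 12.12%.

Directly count primes up to 3288: π(3288) = 462. The PNT approximation gives 3288/ln(3288) ≈ 3288/8.09803 ≈ 406.02. Relative error (π(x) − x/ln(x)) / π(x) ≈ 12.12%; the approximation is known to undercount slightly (Li(x) is a better estimate).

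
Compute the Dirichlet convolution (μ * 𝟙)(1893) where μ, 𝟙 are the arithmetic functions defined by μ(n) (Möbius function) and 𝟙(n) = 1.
(μ * 𝟙)(1893) = 0

Divisors of 1893: [1, 3, 631, 1893]. For each d | 1893:
  d = 1: μ(1) · 𝟙(1893/1) = 1 · 1 = 1
  d = 3: μ(3) · 𝟙(1893/3) = -1 · 1 = -1
  d = 631: μ(631) · 𝟙(1893/631) = -1 · 1 = -1
  d = 1893: μ(1893) · 𝟙(1893/1893) = 1 · 1 = 1
Summing: (μ * 𝟙)(1893) = 1 + -1 + -1 + 1 = 0.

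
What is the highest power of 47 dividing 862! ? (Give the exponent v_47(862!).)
v_47(862!) = 18

Legendre's formula: v_p(n!) = Σ_{k ≥ 1} ⌊n / p^k⌋. For p = 47, n = 862, the terms are:
  ⌊862/47^1⌋ = ⌊862/47⌋ = 18
(the next term ⌊862/47^2⌋ = 0, terminating the sum). Summing: v_47(862!) = 18 = 18.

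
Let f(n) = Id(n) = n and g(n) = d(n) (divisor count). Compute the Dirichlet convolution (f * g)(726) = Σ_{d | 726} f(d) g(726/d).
(Id * d)(726) = 2920

Divisors of 726: [1, 2, 3, 6, 11, 22, 33, 66, 121, 242, 363, 726]. For each d | 726:
  d = 1: Id(1) · d(726/1) = 1 · 12 = 12
  d = 2: Id(2) · d(726/2) = 2 · 6 = 12
  d = 3: Id(3) · d(726/3) = 3 · 6 = 18
  d = 6: Id(6) · d(726/6) = 6 · 3 = 18
  d = 11: Id(11) · d(726/11) = 11 · 8 = 88
  d = 22: Id(22) · d(726/22) = 22 · 4 = 88
  d = 33: Id(33) · d(726/33) = 33 · 4 = 132
  d = 66: Id(66) · d(726/66) = 66 · 2 = 132
  d = 121: Id(121) · d(726/121) = 121 · 4 = 484
  d = 242: Id(242) · d(726/242) = 242 · 2 = 484
  d = 363: Id(363) · d(726/363) = 363 · 2 = 726
  d = 726: Id(726) · d(726/726) = 726 · 1 = 726
Summing: (Id * d)(726) = 12 + 12 + 18 + 18 + 88 + 88 + 132 + 132 + 484 + 484 + 726 + 726 = 2920.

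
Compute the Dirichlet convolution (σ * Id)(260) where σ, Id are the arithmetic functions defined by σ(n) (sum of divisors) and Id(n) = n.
(σ * Id)(260) = 5049

Divisors of 260: [1, 2, 4, 5, 10, 13, 20, 26, 52, 65, 130, 260]. For each d | 260:
  d = 1: σ(1) · Id(260/1) = 1 · 260 = 260
  d = 2: σ(2) · Id(260/2) = 3 · 130 = 390
  d = 4: σ(4) · Id(260/4) = 7 · 65 = 455
  d = 5: σ(5) · Id(260/5) = 6 · 52 = 312
  d = 10: σ(10) · Id(260/10) = 18 · 26 = 468
  d = 13: σ(13) · Id(260/13) = 14 · 20 = 280
  d = 20: σ(20) · Id(260/20) = 42 · 13 = 546
  d = 26: σ(26) · Id(260/26) = 42 · 10 = 420
  d = 52: σ(52) · Id(260/52) = 98 · 5 = 490
  d = 65: σ(65) · Id(260/65) = 84 · 4 = 336
  d = 130: σ(130) · Id(260/130) = 252 · 2 = 504
  d = 260: σ(260) · Id(260/260) = 588 · 1 = 588
Summing: (σ * Id)(260) = 260 + 390 + 455 + 312 + 468 + 280 + 546 + 420 + 490 + 336 + 504 + 588 = 5049.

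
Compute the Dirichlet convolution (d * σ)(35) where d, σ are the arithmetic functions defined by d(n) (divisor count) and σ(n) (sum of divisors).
(d * σ)(35) = 80

Divisors of 35: [1, 5, 7, 35]. For each d | 35:
  d = 1: d(1) · σ(35/1) = 1 · 48 = 48
  d = 5: d(5) · σ(35/5) = 2 · 8 = 16
  d = 7: d(7) · σ(35/7) = 2 · 6 = 12
  d = 35: d(35) · σ(35/35) = 4 · 1 = 4
Summing: (d * σ)(35) = 48 + 16 + 12 + 4 = 80.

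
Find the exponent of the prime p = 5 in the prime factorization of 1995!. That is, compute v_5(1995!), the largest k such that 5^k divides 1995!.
v_5(1995!) = 496

Legendre's formula: v_p(n!) = Σ_{k ≥ 1} ⌊n / p^k⌋. For p = 5, n = 1995, the terms are:
  ⌊1995/5^1⌋ = ⌊1995/5⌋ = 399
  ⌊1995/5^2⌋ = ⌊1995/25⌋ = 79
  ⌊1995/5^3⌋ = ⌊1995/125⌋ = 15
  ⌊1995/5^4⌋ = ⌊1995/625⌋ = 3
(the next term ⌊1995/5^5⌋ = 0, terminating the sum). Summing: v_5(1995!) = 399 + 79 + 15 + 3 = 496.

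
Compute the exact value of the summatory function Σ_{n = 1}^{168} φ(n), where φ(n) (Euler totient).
Σ_{n ≤ 168} φ(n) = 8610

Compute φ(n) for each 1 ≤ n ≤ 168: φ(1) = 1, φ(2) = 1, φ(3) = 2, φ(4) = 2, φ(5) = 4, φ(6) = 2, φ(7) = 6, φ(8) = 4, φ(9) = 6, φ(10) = 4, φ(11) = 10, φ(12) = 4, φ(13) = 12, φ(14) = 6, φ(15) = 8, φ(16) = 8, φ(17) = 16, φ(18) = 6, φ(19) = 18, φ(20) = 8, φ(21) = 12, φ(22) = 10, φ(23) = 22, φ(24) = 8, φ(25) = 20, φ(26) = 12, φ(27) = 18, φ(28) = 12, φ(29) = 28, φ(30) = 8, φ(31) = 30, φ(32) = 16, φ(33) = 20, φ(34) = 16, φ(35) = 24, φ(36) = 12, φ(37) = 36, φ(38) = 18, φ(39) = 24, φ(40) = 16, φ(41) = 40, φ(42) = 12, φ(43) = 42, φ(44) = 20, φ(45) = 24, φ(46) = 22, φ(47) = 46, φ(48) = 16, φ(49) = 42, φ(50) = 20, φ(51) = 32, φ(52) = 24, φ(53) = 52, φ(54) = 18, φ(55) = 40, φ(56) = 24, φ(57) = 36, φ(58) = 28, φ(59) = 58, φ(60) = 16, φ(61) = 60, φ(62) = 30, φ(63) = 36, φ(64) = 32, φ(65) = 48, φ(66) = 20, φ(67) = 66, φ(68) = 32, φ(69) = 44, φ(70) = 24, φ(71) = 70, φ(72) = 24, φ(73) = 72, φ(74) = 36, φ(75) = 40, φ(76) = 36, φ(77) = 60, φ(78) = 24, φ(79) = 78, φ(80) = 32, φ(81) = 54, φ(82) = 40, φ(83) = 82, φ(84) = 24, φ(85) = 64, φ(86) = 42, φ(87) = 56, φ(88) = 40, φ(89) = 88, φ(90) = 24, φ(91) = 72, φ(92) = 44, φ(93) = 60, φ(94) = 46, φ(95) = 72, φ(96) = 32, φ(97) = 96, φ(98) = 42, φ(99) = 60, φ(100) = 40, φ(101) = 100, φ(102) = 32, φ(103) = 102, φ(104) = 48, φ(105) = 48, φ(106) = 52, φ(107) = 106, φ(108) = 36, φ(109) = 108, φ(110) = 40, φ(111) = 72, φ(112) = 48, φ(113) = 112, φ(114) = 36, φ(115) = 88, φ(116) = 56, φ(117) = 72, φ(118) = 58, φ(119) = 96, φ(120) = 32, φ(121) = 110, φ(122) = 60, φ(123) = 80, φ(124) = 60, φ(125) = 100, φ(126) = 36, φ(127) = 126, φ(128) = 64, φ(129) = 84, φ(130) = 48, φ(131) = 130, φ(132) = 40, φ(133) = 108, φ(134) = 66, φ(135) = 72, φ(136) = 64, φ(137) = 136, φ(138) = 44, φ(139) = 138, φ(140) = 48, φ(141) = 92, φ(142) = 70, φ(143) = 120, φ(144) = 48, φ(145) = 112, φ(146) = 72, φ(147) = 84, φ(148) = 72, φ(149) = 148, φ(150) = 40, φ(151) = 150, φ(152) = 72, φ(153) = 96, φ(154) = 60, φ(155) = 120, φ(156) = 48, φ(157) = 156, φ(158) = 78, φ(159) = 104, φ(160) = 64, φ(161) = 132, φ(162) = 54, φ(163) = 162, φ(164) = 80, φ(165) = 80, φ(166) = 82, φ(167) = 166, φ(168) = 48. Summing all 168 values: 8610. (Average order: Σ_{n ≤ x} φ(n) ~ (3/π²) x². For x = 168, (3/π²)·168² ≈ 8579.07.)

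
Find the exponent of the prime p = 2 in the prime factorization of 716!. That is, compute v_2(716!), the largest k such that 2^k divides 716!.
v_2(716!) = 711

Legendre's formula: v_p(n!) = Σ_{k ≥ 1} ⌊n / p^k⌋. For p = 2, n = 716, the terms are:
  ⌊716/2^1⌋ = ⌊716/2⌋ = 358
  ⌊716/2^2⌋ = ⌊716/4⌋ = 179
  ⌊716/2^3⌋ = ⌊716/8⌋ = 89
  ⌊716/2^4⌋ = ⌊716/16⌋ = 44
  ⌊716/2^5⌋ = ⌊716/32⌋ = 22
  ⌊716/2^6⌋ = ⌊716/64⌋ = 11
  ⌊716/2^7⌋ = ⌊716/128⌋ = 5
  ⌊716/2^8⌋ = ⌊716/256⌋ = 2
  ⌊716/2^9⌋ = ⌊716/512⌋ = 1
(the next term ⌊716/2^10⌋ = 0, terminating the sum). Summing: v_2(716!) = 358 + 179 + 89 + 44 + 22 + 11 + 5 + 2 + 1 = 711.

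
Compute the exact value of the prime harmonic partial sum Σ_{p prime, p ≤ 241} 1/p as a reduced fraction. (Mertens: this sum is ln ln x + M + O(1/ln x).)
Σ 1/p = 506873196134241441348690763593294873492730445394823722837469097176314709804649267964680634478659521/256041159035492609053110100510385311995538591998443060216114576417920917800321526504084465112487730

π(241) = 53, so the primes ≤ 241 are [2, 3, 5, 7, 11, 13, 17, 19, 23, 29, 31, 37, 41, 43, 47, 53, 59, 61, 67, 71, 73, 79, 83, 89, 97, 101, 103, 107, 109, 113, 127, 131, 137, 139, 149, 151, 157, 163, 167, 173, 179, 181, 191, 193, 197, 199, 211, 223, 227, 229, 233, 239, 241]. Summing 1/p over these primes: 506873196134241441348690763593294873492730445394823722837469097176314709804649267964680634478659521/256041159035492609053110100510385311995538591998443060216114576417920917800321526504084465112487730 ≈ 1.9797. Mertens estimate ln ln(241) + 0.2615 ≈ 1.9635.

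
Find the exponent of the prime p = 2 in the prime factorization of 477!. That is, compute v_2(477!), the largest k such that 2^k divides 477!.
v_2(477!) = 470

Legendre's formula: v_p(n!) = Σ_{k ≥ 1} ⌊n / p^k⌋. For p = 2, n = 477, the terms are:
  ⌊477/2^1⌋ = ⌊477/2⌋ = 238
  ⌊477/2^2⌋ = ⌊477/4⌋ = 119
  ⌊477/2^3⌋ = ⌊477/8⌋ = 59
  ⌊477/2^4⌋ = ⌊477/16⌋ = 29
  ⌊477/2^5⌋ = ⌊477/32⌋ = 14
  ⌊477/2^6⌋ = ⌊477/64⌋ = 7
  ⌊477/2^7⌋ = ⌊477/128⌋ = 3
  ⌊477/2^8⌋ = ⌊477/256⌋ = 1
(the next term ⌊477/2^9⌋ = 0, terminating the sum). Summing: v_2(477!) = 238 + 119 + 59 + 29 + 14 + 7 + 3 + 1 = 470.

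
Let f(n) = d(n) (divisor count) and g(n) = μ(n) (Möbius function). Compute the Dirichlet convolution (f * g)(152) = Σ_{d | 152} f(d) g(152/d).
(d * μ)(152) = 1

Divisors of 152: [1, 2, 4, 8, 19, 38, 76, 152]. For each d | 152:
  d = 1: d(1) · μ(152/1) = 1 · 0 = 0
  d = 2: d(2) · μ(152/2) = 2 · 0 = 0
  d = 4: d(4) · μ(152/4) = 3 · 1 = 3
  d = 8: d(8) · μ(152/8) = 4 · -1 = -4
  d = 19: d(19) · μ(152/19) = 2 · 0 = 0
  d = 38: d(38) · μ(152/38) = 4 · 0 = 0
  d = 76: d(76) · μ(152/76) = 6 · -1 = -6
  d = 152: d(152) · μ(152/152) = 8 · 1 = 8
Summing: (d * μ)(152) = 0 + 0 + 3 + -4 + 0 + 0 + -6 + 8 = 1.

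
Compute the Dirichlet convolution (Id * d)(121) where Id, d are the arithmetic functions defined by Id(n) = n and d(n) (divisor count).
(Id * d)(121) = 146

Divisors of 121: [1, 11, 121]. For each d | 121:
  d = 1: Id(1) · d(121/1) = 1 · 3 = 3
  d = 11: Id(11) · d(121/11) = 11 · 2 = 22
  d = 121: Id(121) · d(121/121) = 121 · 1 = 121
Summing: (Id * d)(121) = 3 + 22 + 121 = 146.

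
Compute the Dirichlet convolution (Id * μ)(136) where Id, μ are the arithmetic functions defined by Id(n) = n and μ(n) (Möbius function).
(Id * μ)(136) = 64

Divisors of 136: [1, 2, 4, 8, 17, 34, 68, 136]. For each d | 136:
  d = 1: Id(1) · μ(136/1) = 1 · 0 = 0
  d = 2: Id(2) · μ(136/2) = 2 · 0 = 0
  d = 4: Id(4) · μ(136/4) = 4 · 1 = 4
  d = 8: Id(8) · μ(136/8) = 8 · -1 = -8
  d = 17: Id(17) · μ(136/17) = 17 · 0 = 0
  d = 34: Id(34) · μ(136/34) = 34 · 0 = 0
  d = 68: Id(68) · μ(136/68) = 68 · -1 = -68
  d = 136: Id(136) · μ(136/136) = 136 · 1 = 136
Summing: (Id * μ)(136) = 0 + 0 + 4 + -8 + 0 + 0 + -68 + 136 = 64.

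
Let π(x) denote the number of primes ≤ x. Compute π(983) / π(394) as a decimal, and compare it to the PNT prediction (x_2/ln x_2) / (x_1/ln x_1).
π(983)/π(394) = 166/77 ≈ 2.1558;  PNT prediction ≈ 2.1639.

π(394) = 77 and π(983) = 166, so π(983)/π(394) ≈ 2.1558. The PNT-predicted ratio is (983/ln(983)) / (394/ln(394)) ≈ 2.1639. The two agree to within a few percent, as expected.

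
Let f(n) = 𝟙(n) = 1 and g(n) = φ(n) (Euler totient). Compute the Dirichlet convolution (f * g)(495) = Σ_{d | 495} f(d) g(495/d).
(𝟙 * φ)(495) = 495

Divisors of 495: [1, 3, 5, 9, 11, 15, 33, 45, 55, 99, 165, 495]. For each d | 495:
  d = 1: 𝟙(1) · φ(495/1) = 1 · 240 = 240
  d = 3: 𝟙(3) · φ(495/3) = 1 · 80 = 80
  d = 5: 𝟙(5) · φ(495/5) = 1 · 60 = 60
  d = 9: 𝟙(9) · φ(495/9) = 1 · 40 = 40
  d = 11: 𝟙(11) · φ(495/11) = 1 · 24 = 24
  d = 15: 𝟙(15) · φ(495/15) = 1 · 20 = 20
  d = 33: 𝟙(33) · φ(495/33) = 1 · 8 = 8
  d = 45: 𝟙(45) · φ(495/45) = 1 · 10 = 10
  d = 55: 𝟙(55) · φ(495/55) = 1 · 6 = 6
  d = 99: 𝟙(99) · φ(495/99) = 1 · 4 = 4
  d = 165: 𝟙(165) · φ(495/165) = 1 · 2 = 2
  d = 495: 𝟙(495) · φ(495/495) = 1 · 1 = 1
Summing: (𝟙 * φ)(495) = 240 + 80 + 60 + 40 + 24 + 20 + 8 + 10 + 6 + 4 + 2 + 1 = 495.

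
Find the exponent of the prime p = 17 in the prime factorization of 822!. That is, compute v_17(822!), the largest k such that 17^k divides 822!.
v_17(822!) = 50

Legendre's formula: v_p(n!) = Σ_{k ≥ 1} ⌊n / p^k⌋. For p = 17, n = 822, the terms are:
  ⌊822/17^1⌋ = ⌊822/17⌋ = 48
  ⌊822/17^2⌋ = ⌊822/289⌋ = 2
(the next term ⌊822/17^3⌋ = 0, terminating the sum). Summing: v_17(822!) = 48 + 2 = 50.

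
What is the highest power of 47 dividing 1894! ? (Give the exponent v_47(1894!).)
v_47(1894!) = 40

Legendre's formula: v_p(n!) = Σ_{k ≥ 1} ⌊n / p^k⌋. For p = 47, n = 1894, the terms are:
  ⌊1894/47^1⌋ = ⌊1894/47⌋ = 40
(the next term ⌊1894/47^2⌋ = 0, terminating the sum). Summing: v_47(1894!) = 40 = 40.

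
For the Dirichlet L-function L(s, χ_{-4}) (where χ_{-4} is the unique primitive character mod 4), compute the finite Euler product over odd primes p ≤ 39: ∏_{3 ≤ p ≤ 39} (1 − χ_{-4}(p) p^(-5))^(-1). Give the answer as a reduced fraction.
∏ = 36434162976122653852428171915209665920933190877591375/36574689167094305070442169349729960875390257302863872

The odd primes p ≤ 39 are [3, 5, 7, 11, 13, 17, 19, 23, 29, 31, 37]. For each, χ(p) = 1 if p ≡ 1 mod 4, χ(p) = −1 if p ≡ 3 mod 4. Taking (1 − χ(p)/p^5)^(-1) = p^5/(p^5 − χ(p)): (1 − (-1)/3^5)^(-1) · (1 − (1)/5^5)^(-1) · (1 − (-1)/7^5)^(-1) · (1 − (-1)/11^5)^(-1) · (1 − (1)/13^5)^(-1) · (1 − (1)/17^5)^(-1) · (1 − (-1)/19^5)^(-1) · (1 − (-1)/23^5)^(-1) · (1 − (1)/29^5)^(-1) · (1 − (-1)/31^5)^(-1) · (1 − (1)/37^5)^(-1) = 36434162976122653852428171915209665920933190877591375/36574689167094305070442169349729960875390257302863872.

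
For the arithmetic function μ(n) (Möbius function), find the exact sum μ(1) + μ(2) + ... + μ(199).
Σ_{n ≤ 199} μ(n) = -8

Compute μ(n) for each 1 ≤ n ≤ 199: μ(1) = 1, μ(2) = -1, μ(3) = -1, μ(4) = 0, μ(5) = -1, μ(6) = 1, μ(7) = -1, μ(8) = 0, μ(9) = 0, μ(10) = 1, μ(11) = -1, μ(12) = 0, μ(13) = -1, μ(14) = 1, μ(15) = 1, μ(16) = 0, μ(17) = -1, μ(18) = 0, μ(19) = -1, μ(20) = 0, μ(21) = 1, μ(22) = 1, μ(23) = -1, μ(24) = 0, μ(25) = 0, μ(26) = 1, μ(27) = 0, μ(28) = 0, μ(29) = -1, μ(30) = -1, μ(31) = -1, μ(32) = 0, μ(33) = 1, μ(34) = 1, μ(35) = 1, μ(36) = 0, μ(37) = -1, μ(38) = 1, μ(39) = 1, μ(40) = 0, μ(41) = -1, μ(42) = -1, μ(43) = -1, μ(44) = 0, μ(45) = 0, μ(46) = 1, μ(47) = -1, μ(48) = 0, μ(49) = 0, μ(50) = 0, μ(51) = 1, μ(52) = 0, μ(53) = -1, μ(54) = 0, μ(55) = 1, μ(56) = 0, μ(57) = 1, μ(58) = 1, μ(59) = -1, μ(60) = 0, μ(61) = -1, μ(62) = 1, μ(63) = 0, μ(64) = 0, μ(65) = 1, μ(66) = -1, μ(67) = -1, μ(68) = 0, μ(69) = 1, μ(70) = -1, μ(71) = -1, μ(72) = 0, μ(73) = -1, μ(74) = 1, μ(75) = 0, μ(76) = 0, μ(77) = 1, μ(78) = -1, μ(79) = -1, μ(80) = 0, μ(81) = 0, μ(82) = 1, μ(83) = -1, μ(84) = 0, μ(85) = 1, μ(86) = 1, μ(87) = 1, μ(88) = 0, μ(89) = -1, μ(90) = 0, μ(91) = 1, μ(92) = 0, μ(93) = 1, μ(94) = 1, μ(95) = 1, μ(96) = 0, μ(97) = -1, μ(98) = 0, μ(99) = 0, μ(100) = 0, μ(101) = -1, μ(102) = -1, μ(103) = -1, μ(104) = 0, μ(105) = -1, μ(106) = 1, μ(107) = -1, μ(108) = 0, μ(109) = -1, μ(110) = -1, μ(111) = 1, μ(112) = 0, μ(113) = -1, μ(114) = -1, μ(115) = 1, μ(116) = 0, μ(117) = 0, μ(118) = 1, μ(119) = 1, μ(120) = 0, μ(121) = 0, μ(122) = 1, μ(123) = 1, μ(124) = 0, μ(125) = 0, μ(126) = 0, μ(127) = -1, μ(128) = 0, μ(129) = 1, μ(130) = -1, μ(131) = -1, μ(132) = 0, μ(133) = 1, μ(134) = 1, μ(135) = 0, μ(136) = 0, μ(137) = -1, μ(138) = -1, μ(139) = -1, μ(140) = 0, μ(141) = 1, μ(142) = 1, μ(143) = 1, μ(144) = 0, μ(145) = 1, μ(146) = 1, μ(147) = 0, μ(148) = 0, μ(149) = -1, μ(150) = 0, μ(151) = -1, μ(152) = 0, μ(153) = 0, μ(154) = -1, μ(155) = 1, μ(156) = 0, μ(157) = -1, μ(158) = 1, μ(159) = 1, μ(160) = 0, μ(161) = 1, μ(162) = 0, μ(163) = -1, μ(164) = 0, μ(165) = -1, μ(166) = 1, μ(167) = -1, μ(168) = 0, μ(169) = 0, μ(170) = -1, μ(171) = 0, μ(172) = 0, μ(173) = -1, μ(174) = -1, μ(175) = 0, μ(176) = 0, μ(177) = 1, μ(178) = 1, μ(179) = -1, μ(180) = 0, μ(181) = -1, μ(182) = -1, μ(183) = 1, μ(184) = 0, μ(185) = 1, μ(186) = -1, μ(187) = 1, μ(188) = 0, μ(189) = 0, μ(190) = -1, μ(191) = -1, μ(192) = 0, μ(193) = -1, μ(194) = 1, μ(195) = -1, μ(196) = 0, μ(197) = -1, μ(198) = 0, μ(199) = -1. Summing all 199 values: -8. (Mertens function M(x) = Σ_{n ≤ x} μ(n); on average M(x) should be small (PNT ⟺ M(x) = o(x)).)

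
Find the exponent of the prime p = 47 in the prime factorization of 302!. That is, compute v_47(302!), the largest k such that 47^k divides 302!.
v_47(302!) = 6

Legendre's formula: v_p(n!) = Σ_{k ≥ 1} ⌊n / p^k⌋. For p = 47, n = 302, the terms are:
  ⌊302/47^1⌋ = ⌊302/47⌋ = 6
(the next term ⌊302/47^2⌋ = 0, terminating the sum). Summing: v_47(302!) = 6 = 6.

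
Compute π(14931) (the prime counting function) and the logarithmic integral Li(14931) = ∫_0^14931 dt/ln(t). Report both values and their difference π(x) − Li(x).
π(14931) = 1748;  Li(14931) ≈ 1769.45;  π(x) − Li(x) ≈ -21.45.

Direct count of primes ≤ 14931 gives π(14931) = 1748. Numerical evaluation of the logarithmic integral gives Li(14931) ≈ 1769.45. The difference π(x) − Li(x) ≈ -21.45 is typically negative for small/moderate x (Li(x) overestimates), though Littlewood's theorem shows this sign changes infinitely often.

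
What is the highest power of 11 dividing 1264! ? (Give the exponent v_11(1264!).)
v_11(1264!) = 124

Legendre's formula: v_p(n!) = Σ_{k ≥ 1} ⌊n / p^k⌋. For p = 11, n = 1264, the terms are:
  ⌊1264/11^1⌋ = ⌊1264/11⌋ = 114
  ⌊1264/11^2⌋ = ⌊1264/121⌋ = 10
(the next term ⌊1264/11^3⌋ = 0, terminating the sum). Summing: v_11(1264!) = 114 + 10 = 124.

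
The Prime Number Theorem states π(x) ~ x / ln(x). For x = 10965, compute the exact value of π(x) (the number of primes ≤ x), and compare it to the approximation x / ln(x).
π(10965) = 1331;  x/ln(x) ≈ 1178.72;  relative error ≈ 11.44%.

Directly count primes up to 10965: π(10965) = 1331. The PNT approximation gives 10965/ln(10965) ≈ 10965/9.30246 ≈ 1178.72. Relative error (π(x) − x/ln(x)) / π(x) ≈ 11.44%; the approximation is known to undercount slightly (Li(x) is a better estimate).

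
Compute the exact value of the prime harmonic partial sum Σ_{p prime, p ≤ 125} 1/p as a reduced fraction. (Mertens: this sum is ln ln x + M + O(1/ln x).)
Σ 1/p = 58472171373748331322981543916880425472323867753/31610054640417607788145206291543662493274686990

π(125) = 30, so the primes ≤ 125 are [2, 3, 5, 7, 11, 13, 17, 19, 23, 29, 31, 37, 41, 43, 47, 53, 59, 61, 67, 71, 73, 79, 83, 89, 97, 101, 103, 107, 109, 113]. Summing 1/p over these primes: 58472171373748331322981543916880425472323867753/31610054640417607788145206291543662493274686990 ≈ 1.8498. Mertens estimate ln ln(125) + 0.2615 ≈ 1.8360.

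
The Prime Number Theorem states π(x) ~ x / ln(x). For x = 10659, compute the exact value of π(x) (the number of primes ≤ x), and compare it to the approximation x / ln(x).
π(10659) = 1300;  x/ln(x) ≈ 1149.32;  relative error ≈ 11.59%.

Directly count primes up to 10659: π(10659) = 1300. The PNT approximation gives 10659/ln(10659) ≈ 10659/9.27416 ≈ 1149.32. Relative error (π(x) − x/ln(x)) / π(x) ≈ 11.59%; the approximation is known to undercount slightly (Li(x) is a better estimate).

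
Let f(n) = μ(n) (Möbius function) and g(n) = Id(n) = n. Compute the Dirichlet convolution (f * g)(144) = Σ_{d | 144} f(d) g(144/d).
(μ * Id)(144) = 48

Divisors of 144: [1, 2, 3, 4, 6, 8, 9, 12, 16, 18, 24, 36, 48, 72, 144]. For each d | 144:
  d = 1: μ(1) · Id(144/1) = 1 · 144 = 144
  d = 2: μ(2) · Id(144/2) = -1 · 72 = -72
  d = 3: μ(3) · Id(144/3) = -1 · 48 = -48
  d = 4: μ(4) · Id(144/4) = 0 · 36 = 0
  d = 6: μ(6) · Id(144/6) = 1 · 24 = 24
  d = 8: μ(8) · Id(144/8) = 0 · 18 = 0
  d = 9: μ(9) · Id(144/9) = 0 · 16 = 0
  d = 12: μ(12) · Id(144/12) = 0 · 12 = 0
  d = 16: μ(16) · Id(144/16) = 0 · 9 = 0
  d = 18: μ(18) · Id(144/18) = 0 · 8 = 0
  d = 24: μ(24) · Id(144/24) = 0 · 6 = 0
  d = 36: μ(36) · Id(144/36) = 0 · 4 = 0
  d = 48: μ(48) · Id(144/48) = 0 · 3 = 0
  d = 72: μ(72) · Id(144/72) = 0 · 2 = 0
  d = 144: μ(144) · Id(144/144) = 0 · 1 = 0
Summing: (μ * Id)(144) = 144 + -72 + -48 + 0 + 24 + 0 + 0 + 0 + 0 + 0 + 0 + 0 + 0 + 0 + 0 = 48.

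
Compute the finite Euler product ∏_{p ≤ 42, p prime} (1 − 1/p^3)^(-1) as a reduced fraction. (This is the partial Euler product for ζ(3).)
∏ = 146179583280100194365681354929/121615573969288081570641739776

The primes p ≤ 42 are [2, 3, 5, 7, 11, 13, 17, 19, 23, 29, 31, 37, 41]. For each prime, (1 − 1/p^3)^(-1) = p^3 / (p^3 − 1). The product is (1 − 1/2^3)^(-1), (1 − 1/3^3)^(-1), (1 − 1/5^3)^(-1), (1 − 1/7^3)^(-1), (1 − 1/11^3)^(-1), (1 − 1/13^3)^(-1), (1 − 1/17^3)^(-1), (1 − 1/19^3)^(-1), (1 − 1/23^3)^(-1), (1 − 1/29^3)^(-1), (1 − 1/31^3)^(-1), (1 − 1/37^3)^(-1), (1 − 1/41^3)^(-1) = ∏ p^3 / (p^3 − 1) = 146179583280100194365681354929/121615573969288081570641739776.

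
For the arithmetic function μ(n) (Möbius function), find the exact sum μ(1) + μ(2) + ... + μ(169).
Σ_{n ≤ 169} μ(n) = -1

Compute μ(n) for each 1 ≤ n ≤ 169: μ(1) = 1, μ(2) = -1, μ(3) = -1, μ(4) = 0, μ(5) = -1, μ(6) = 1, μ(7) = -1, μ(8) = 0, μ(9) = 0, μ(10) = 1, μ(11) = -1, μ(12) = 0, μ(13) = -1, μ(14) = 1, μ(15) = 1, μ(16) = 0, μ(17) = -1, μ(18) = 0, μ(19) = -1, μ(20) = 0, μ(21) = 1, μ(22) = 1, μ(23) = -1, μ(24) = 0, μ(25) = 0, μ(26) = 1, μ(27) = 0, μ(28) = 0, μ(29) = -1, μ(30) = -1, μ(31) = -1, μ(32) = 0, μ(33) = 1, μ(34) = 1, μ(35) = 1, μ(36) = 0, μ(37) = -1, μ(38) = 1, μ(39) = 1, μ(40) = 0, μ(41) = -1, μ(42) = -1, μ(43) = -1, μ(44) = 0, μ(45) = 0, μ(46) = 1, μ(47) = -1, μ(48) = 0, μ(49) = 0, μ(50) = 0, μ(51) = 1, μ(52) = 0, μ(53) = -1, μ(54) = 0, μ(55) = 1, μ(56) = 0, μ(57) = 1, μ(58) = 1, μ(59) = -1, μ(60) = 0, μ(61) = -1, μ(62) = 1, μ(63) = 0, μ(64) = 0, μ(65) = 1, μ(66) = -1, μ(67) = -1, μ(68) = 0, μ(69) = 1, μ(70) = -1, μ(71) = -1, μ(72) = 0, μ(73) = -1, μ(74) = 1, μ(75) = 0, μ(76) = 0, μ(77) = 1, μ(78) = -1, μ(79) = -1, μ(80) = 0, μ(81) = 0, μ(82) = 1, μ(83) = -1, μ(84) = 0, μ(85) = 1, μ(86) = 1, μ(87) = 1, μ(88) = 0, μ(89) = -1, μ(90) = 0, μ(91) = 1, μ(92) = 0, μ(93) = 1, μ(94) = 1, μ(95) = 1, μ(96) = 0, μ(97) = -1, μ(98) = 0, μ(99) = 0, μ(100) = 0, μ(101) = -1, μ(102) = -1, μ(103) = -1, μ(104) = 0, μ(105) = -1, μ(106) = 1, μ(107) = -1, μ(108) = 0, μ(109) = -1, μ(110) = -1, μ(111) = 1, μ(112) = 0, μ(113) = -1, μ(114) = -1, μ(115) = 1, μ(116) = 0, μ(117) = 0, μ(118) = 1, μ(119) = 1, μ(120) = 0, μ(121) = 0, μ(122) = 1, μ(123) = 1, μ(124) = 0, μ(125) = 0, μ(126) = 0, μ(127) = -1, μ(128) = 0, μ(129) = 1, μ(130) = -1, μ(131) = -1, μ(132) = 0, μ(133) = 1, μ(134) = 1, μ(135) = 0, μ(136) = 0, μ(137) = -1, μ(138) = -1, μ(139) = -1, μ(140) = 0, μ(141) = 1, μ(142) = 1, μ(143) = 1, μ(144) = 0, μ(145) = 1, μ(146) = 1, μ(147) = 0, μ(148) = 0, μ(149) = -1, μ(150) = 0, μ(151) = -1, μ(152) = 0, μ(153) = 0, μ(154) = -1, μ(155) = 1, μ(156) = 0, μ(157) = -1, μ(158) = 1, μ(159) = 1, μ(160) = 0, μ(161) = 1, μ(162) = 0, μ(163) = -1, μ(164) = 0, μ(165) = -1, μ(166) = 1, μ(167) = -1, μ(168) = 0, μ(169) = 0. Summing all 169 values: -1. (Mertens function M(x) = Σ_{n ≤ x} μ(n); on average M(x) should be small (PNT ⟺ M(x) = o(x)).)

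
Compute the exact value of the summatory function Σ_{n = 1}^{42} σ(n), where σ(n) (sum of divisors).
Σ_{n ≤ 42} σ(n) = 1480

Compute σ(n) for each 1 ≤ n ≤ 42: σ(1) = 1, σ(2) = 3, σ(3) = 4, σ(4) = 7, σ(5) = 6, σ(6) = 12, σ(7) = 8, σ(8) = 15, σ(9) = 13, σ(10) = 18, σ(11) = 12, σ(12) = 28, σ(13) = 14, σ(14) = 24, σ(15) = 24, σ(16) = 31, σ(17) = 18, σ(18) = 39, σ(19) = 20, σ(20) = 42, σ(21) = 32, σ(22) = 36, σ(23) = 24, σ(24) = 60, σ(25) = 31, σ(26) = 42, σ(27) = 40, σ(28) = 56, σ(29) = 30, σ(30) = 72, σ(31) = 32, σ(32) = 63, σ(33) = 48, σ(34) = 54, σ(35) = 48, σ(36) = 91, σ(37) = 38, σ(38) = 60, σ(39) = 56, σ(40) = 90, σ(41) = 42, σ(42) = 96. Summing all 42 values: 1480. (Average order: Σ_{n ≤ x} σ(n) ~ (π²/12) x². For x = 42, (π²/12)·42² ≈ 1450.83.)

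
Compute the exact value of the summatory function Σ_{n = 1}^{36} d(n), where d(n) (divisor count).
Σ_{n ≤ 36} d(n) = 140

Compute d(n) for each 1 ≤ n ≤ 36: d(1) = 1, d(2) = 2, d(3) = 2, d(4) = 3, d(5) = 2, d(6) = 4, d(7) = 2, d(8) = 4, d(9) = 3, d(10) = 4, d(11) = 2, d(12) = 6, d(13) = 2, d(14) = 4, d(15) = 4, d(16) = 5, d(17) = 2, d(18) = 6, d(19) = 2, d(20) = 6, d(21) = 4, d(22) = 4, d(23) = 2, d(24) = 8, d(25) = 3, d(26) = 4, d(27) = 4, d(28) = 6, d(29) = 2, d(30) = 8, d(31) = 2, d(32) = 6, d(33) = 4, d(34) = 4, d(35) = 4, d(36) = 9. Summing all 36 values: 140. (Dirichlet's divisor formula: Σ_{n ≤ x} d(n) = x ln(x) + (2γ − 1) x + O(√x). For x = 36, the asymptotic estimate is ≈ 134.57.)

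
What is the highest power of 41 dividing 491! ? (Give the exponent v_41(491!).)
v_41(491!) = 11

Legendre's formula: v_p(n!) = Σ_{k ≥ 1} ⌊n / p^k⌋. For p = 41, n = 491, the terms are:
  ⌊491/41^1⌋ = ⌊491/41⌋ = 11
(the next term ⌊491/41^2⌋ = 0, terminating the sum). Summing: v_41(491!) = 11 = 11.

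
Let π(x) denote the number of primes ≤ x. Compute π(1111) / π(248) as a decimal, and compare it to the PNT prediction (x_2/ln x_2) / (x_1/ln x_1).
π(1111)/π(248) = 186/53 ≈ 3.5094;  PNT prediction ≈ 3.5219.

π(248) = 53 and π(1111) = 186, so π(1111)/π(248) ≈ 3.5094. The PNT-predicted ratio is (1111/ln(1111)) / (248/ln(248)) ≈ 3.5219. The two agree to within a few percent, as expected.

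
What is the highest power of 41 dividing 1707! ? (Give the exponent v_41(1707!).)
v_41(1707!) = 42

Legendre's formula: v_p(n!) = Σ_{k ≥ 1} ⌊n / p^k⌋. For p = 41, n = 1707, the terms are:
  ⌊1707/41^1⌋ = ⌊1707/41⌋ = 41
  ⌊1707/41^2⌋ = ⌊1707/1681⌋ = 1
(the next term ⌊1707/41^3⌋ = 0, terminating the sum). Summing: v_41(1707!) = 41 + 1 = 42.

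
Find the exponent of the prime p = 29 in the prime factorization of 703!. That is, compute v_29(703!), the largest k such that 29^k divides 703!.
v_29(703!) = 24

Legendre's formula: v_p(n!) = Σ_{k ≥ 1} ⌊n / p^k⌋. For p = 29, n = 703, the terms are:
  ⌊703/29^1⌋ = ⌊703/29⌋ = 24
(the next term ⌊703/29^2⌋ = 0, terminating the sum). Summing: v_29(703!) = 24 = 24.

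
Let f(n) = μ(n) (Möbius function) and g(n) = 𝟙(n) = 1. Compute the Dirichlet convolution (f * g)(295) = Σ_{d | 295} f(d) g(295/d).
(μ * 𝟙)(295) = 0

Divisors of 295: [1, 5, 59, 295]. For each d | 295:
  d = 1: μ(1) · 𝟙(295/1) = 1 · 1 = 1
  d = 5: μ(5) · 𝟙(295/5) = -1 · 1 = -1
  d = 59: μ(59) · 𝟙(295/59) = -1 · 1 = -1
  d = 295: μ(295) · 𝟙(295/295) = 1 · 1 = 1
Summing: (μ * 𝟙)(295) = 1 + -1 + -1 + 1 = 0.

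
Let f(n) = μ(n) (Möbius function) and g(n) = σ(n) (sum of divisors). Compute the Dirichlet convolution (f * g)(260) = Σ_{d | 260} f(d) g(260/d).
(μ * σ)(260) = 260

Divisors of 260: [1, 2, 4, 5, 10, 13, 20, 26, 52, 65, 130, 260]. For each d | 260:
  d = 1: μ(1) · σ(260/1) = 1 · 588 = 588
  d = 2: μ(2) · σ(260/2) = -1 · 252 = -252
  d = 4: μ(4) · σ(260/4) = 0 · 84 = 0
  d = 5: μ(5) · σ(260/5) = -1 · 98 = -98
  d = 10: μ(10) · σ(260/10) = 1 · 42 = 42
  d = 13: μ(13) · σ(260/13) = -1 · 42 = -42
  d = 20: μ(20) · σ(260/20) = 0 · 14 = 0
  d = 26: μ(26) · σ(260/26) = 1 · 18 = 18
  d = 52: μ(52) · σ(260/52) = 0 · 6 = 0
  d = 65: μ(65) · σ(260/65) = 1 · 7 = 7
  d = 130: μ(130) · σ(260/130) = -1 · 3 = -3
  d = 260: μ(260) · σ(260/260) = 0 · 1 = 0
Summing: (μ * σ)(260) = 588 + -252 + 0 + -98 + 42 + -42 + 0 + 18 + 0 + 7 + -3 + 0 = 260.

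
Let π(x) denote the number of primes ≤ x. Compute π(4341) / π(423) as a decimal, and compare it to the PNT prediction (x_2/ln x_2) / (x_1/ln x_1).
π(4341)/π(423) = 593/82 ≈ 7.2317;  PNT prediction ≈ 7.4095.

π(423) = 82 and π(4341) = 593, so π(4341)/π(423) ≈ 7.2317. The PNT-predicted ratio is (4341/ln(4341)) / (423/ln(423)) ≈ 7.4095. The two agree to within a few percent, as expected.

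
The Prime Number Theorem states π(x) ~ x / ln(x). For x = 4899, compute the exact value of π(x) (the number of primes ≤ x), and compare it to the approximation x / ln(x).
π(4899) = 654;  x/ln(x) ≈ 576.57;  relative error ≈ 11.84%.

Directly count primes up to 4899: π(4899) = 654. The PNT approximation gives 4899/ln(4899) ≈ 4899/8.49679 ≈ 576.57. Relative error (π(x) − x/ln(x)) / π(x) ≈ 11.84%; the approximation is known to undercount slightly (Li(x) is a better estimate).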